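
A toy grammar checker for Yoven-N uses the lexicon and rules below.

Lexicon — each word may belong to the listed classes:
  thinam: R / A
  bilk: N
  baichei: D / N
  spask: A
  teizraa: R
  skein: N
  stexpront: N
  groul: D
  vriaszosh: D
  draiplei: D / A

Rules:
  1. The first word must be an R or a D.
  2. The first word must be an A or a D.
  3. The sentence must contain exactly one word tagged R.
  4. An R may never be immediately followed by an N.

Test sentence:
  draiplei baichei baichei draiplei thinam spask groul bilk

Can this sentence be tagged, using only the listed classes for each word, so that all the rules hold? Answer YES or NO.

YES

Candidates per position — 1:draiplei {D,A}; 2:baichei {D,N}; 3:baichei {D,N}; 4:draiplei {D,A}; 5:thinam {R,A}; 6:spask {A}; 7:groul {D}; 8:bilk {N}.
One satisfying assignment: D N N D R A D N.
Checking: rule 1 satisfied; rule 2 satisfied; rule 3 satisfied; rule 4 satisfied.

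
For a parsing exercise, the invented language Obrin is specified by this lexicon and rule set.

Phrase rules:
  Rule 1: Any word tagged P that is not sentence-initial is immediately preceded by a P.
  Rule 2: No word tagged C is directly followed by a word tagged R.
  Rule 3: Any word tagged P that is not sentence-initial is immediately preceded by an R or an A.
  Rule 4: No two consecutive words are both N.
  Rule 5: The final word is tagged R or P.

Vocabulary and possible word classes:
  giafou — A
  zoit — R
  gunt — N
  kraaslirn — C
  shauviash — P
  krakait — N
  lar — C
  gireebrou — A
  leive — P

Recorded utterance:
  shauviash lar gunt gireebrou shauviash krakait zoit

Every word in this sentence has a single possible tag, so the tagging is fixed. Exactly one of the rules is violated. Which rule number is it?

1

Fixed tagging: P C N A P N R.
Checking each rule: R1 violated, R2 holds, R3 holds, R4 holds, R5 holds.
Only rule 1 fails.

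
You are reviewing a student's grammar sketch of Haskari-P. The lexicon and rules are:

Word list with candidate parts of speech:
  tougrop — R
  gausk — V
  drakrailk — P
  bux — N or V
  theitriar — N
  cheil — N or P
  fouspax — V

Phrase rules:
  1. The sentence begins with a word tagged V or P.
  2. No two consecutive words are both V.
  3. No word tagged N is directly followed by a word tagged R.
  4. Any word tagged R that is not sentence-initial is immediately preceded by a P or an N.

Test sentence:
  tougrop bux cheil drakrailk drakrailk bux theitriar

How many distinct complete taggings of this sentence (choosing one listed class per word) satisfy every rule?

0

Candidates per position — 1:tougrop {R}; 2:bux {N,V}; 3:cheil {N,P}; 4:drakrailk {P}; 5:drakrailk {P}; 6:bux {N,V}; 7:theitriar {N}.
There are 8 candidate sequences in total.
Rule 1 cannot be satisfied by any choice of tags from the lexicon.
So there is no consistent tagging.
Count = 0.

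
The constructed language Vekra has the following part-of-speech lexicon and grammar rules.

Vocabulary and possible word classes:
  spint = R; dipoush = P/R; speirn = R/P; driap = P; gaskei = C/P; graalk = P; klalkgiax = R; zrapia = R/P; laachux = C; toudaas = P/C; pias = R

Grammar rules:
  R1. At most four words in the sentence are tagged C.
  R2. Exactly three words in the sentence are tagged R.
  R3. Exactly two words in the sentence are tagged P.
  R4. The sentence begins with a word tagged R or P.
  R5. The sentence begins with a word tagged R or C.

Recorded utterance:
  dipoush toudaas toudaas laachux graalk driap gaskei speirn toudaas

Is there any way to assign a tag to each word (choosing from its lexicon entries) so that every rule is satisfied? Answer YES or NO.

NO

Candidates per position — 1:dipoush {P,R}; 2:toudaas {P,C}; 3:toudaas {P,C}; 4:laachux {C}; 5:graalk {P}; 6:driap {P}; 7:gaskei {C,P}; 8:speirn {R,P}; 9:toudaas {P,C}.
Rule 2 cannot be satisfied by any choice of tags from the lexicon.
So there is no consistent tagging.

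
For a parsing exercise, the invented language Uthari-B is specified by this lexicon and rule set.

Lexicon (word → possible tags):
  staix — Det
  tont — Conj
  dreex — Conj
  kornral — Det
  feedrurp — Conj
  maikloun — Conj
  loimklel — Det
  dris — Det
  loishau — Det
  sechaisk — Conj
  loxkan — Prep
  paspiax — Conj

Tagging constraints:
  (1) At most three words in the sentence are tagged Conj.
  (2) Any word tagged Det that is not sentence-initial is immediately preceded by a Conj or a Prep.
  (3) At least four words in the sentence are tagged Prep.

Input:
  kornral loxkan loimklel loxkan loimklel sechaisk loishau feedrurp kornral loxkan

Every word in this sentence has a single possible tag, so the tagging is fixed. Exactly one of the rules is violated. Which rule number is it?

Fixed tagging: Det Prep Det Prep Det Conj Det Conj Det Prep.
Applying the rules: R1 pass, R2 pass, R3 fail.
Only rule 3 fails.

3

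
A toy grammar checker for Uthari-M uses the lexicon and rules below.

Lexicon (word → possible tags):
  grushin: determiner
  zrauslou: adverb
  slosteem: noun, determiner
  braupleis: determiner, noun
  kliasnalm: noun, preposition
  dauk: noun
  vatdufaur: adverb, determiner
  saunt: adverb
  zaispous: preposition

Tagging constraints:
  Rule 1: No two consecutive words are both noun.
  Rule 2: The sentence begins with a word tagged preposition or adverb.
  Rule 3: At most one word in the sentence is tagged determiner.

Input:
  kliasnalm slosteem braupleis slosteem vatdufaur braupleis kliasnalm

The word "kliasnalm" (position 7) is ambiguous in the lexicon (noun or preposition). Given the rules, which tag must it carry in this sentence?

preposition

Candidates per position — 1:kliasnalm {noun,preposition}; 2:slosteem {noun,determiner}; 3:braupleis {determiner,noun}; 4:slosteem {noun,determiner}; 5:vatdufaur {adverb,determiner}; 6:braupleis {determiner,noun}; 7:kliasnalm {noun,preposition}.
Word 1 cannot be noun — rule 2 would then fail for every completion. It is preposition.
Position 7: the remaining choice is settled jointly with positions 2, 3, 4, 5, 6 — only preposition at position 7 is part of a tagging that satisfies every rule.
The unique satisfying tagging is: preposition noun determiner noun adverb noun preposition.
Check: rule 1 satisfied; rule 2 satisfied; rule 3 satisfied.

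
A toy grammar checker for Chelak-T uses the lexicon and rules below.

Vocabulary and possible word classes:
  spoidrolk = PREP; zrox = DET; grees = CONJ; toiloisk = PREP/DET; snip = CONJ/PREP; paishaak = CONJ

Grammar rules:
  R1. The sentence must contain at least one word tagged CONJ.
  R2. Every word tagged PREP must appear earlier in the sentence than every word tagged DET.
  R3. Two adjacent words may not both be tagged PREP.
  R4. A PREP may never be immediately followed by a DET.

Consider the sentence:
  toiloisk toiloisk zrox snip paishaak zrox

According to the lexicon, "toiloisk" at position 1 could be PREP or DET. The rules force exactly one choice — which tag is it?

DET

Candidates per position — 1:toiloisk {PREP,DET}; 2:toiloisk {PREP,DET}; 3:zrox {DET}; 4:snip {CONJ,PREP}; 5:paishaak {CONJ}; 6:zrox {DET}.
If word 1 were PREP, no tagging could satisfy rule 4; so word 1 is DET.
If word 2 were PREP, no tagging could satisfy rule 2; so word 2 is DET.
If word 4 were PREP, no tagging could satisfy rule 2; so word 4 is CONJ.
That leaves exactly one tagging: DET DET DET CONJ CONJ DET.
Verifying each rule — rule 1 satisfied; rule 2 satisfied; rule 3 satisfied; rule 4 satisfied.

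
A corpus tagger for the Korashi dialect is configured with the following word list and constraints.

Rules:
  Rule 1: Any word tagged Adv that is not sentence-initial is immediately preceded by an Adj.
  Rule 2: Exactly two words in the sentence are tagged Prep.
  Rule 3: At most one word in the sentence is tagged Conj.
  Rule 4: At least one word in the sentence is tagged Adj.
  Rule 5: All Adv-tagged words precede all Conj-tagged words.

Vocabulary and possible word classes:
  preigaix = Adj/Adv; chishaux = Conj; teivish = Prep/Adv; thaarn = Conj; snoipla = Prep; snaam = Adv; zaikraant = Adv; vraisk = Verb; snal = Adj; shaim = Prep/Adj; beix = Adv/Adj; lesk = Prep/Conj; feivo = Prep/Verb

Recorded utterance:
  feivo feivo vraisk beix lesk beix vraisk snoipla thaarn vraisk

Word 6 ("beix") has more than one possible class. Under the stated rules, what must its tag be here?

Adj

Candidates per position — 1:feivo {Prep,Verb}; 2:feivo {Prep,Verb}; 3:vraisk {Verb}; 4:beix {Adv,Adj}; 5:lesk {Prep,Conj}; 6:beix {Adv,Adj}; 7:vraisk {Verb}; 8:snoipla {Prep}; 9:thaarn {Conj}; 10:vraisk {Verb}.
If word 4 were Adv, no tagging could satisfy rule 1; so word 4 is Adj.
If word 5 were Conj, no tagging could satisfy rule 3; so word 5 is Prep.
If word 6 were Adv, no tagging could satisfy rule 1; so word 6 is Adj.
If word 1 were Prep, no tagging could satisfy rule 2; so word 1 is Verb.
If word 2 were Prep, no tagging could satisfy rule 2; so word 2 is Verb.
The only consistent sequence is: Verb Verb Verb Adj Prep Adj Verb Prep Conj Verb.
Rule-by-rule: rule 1 ✓; rule 2 ✓; rule 3 ✓; rule 4 ✓; rule 5 ✓.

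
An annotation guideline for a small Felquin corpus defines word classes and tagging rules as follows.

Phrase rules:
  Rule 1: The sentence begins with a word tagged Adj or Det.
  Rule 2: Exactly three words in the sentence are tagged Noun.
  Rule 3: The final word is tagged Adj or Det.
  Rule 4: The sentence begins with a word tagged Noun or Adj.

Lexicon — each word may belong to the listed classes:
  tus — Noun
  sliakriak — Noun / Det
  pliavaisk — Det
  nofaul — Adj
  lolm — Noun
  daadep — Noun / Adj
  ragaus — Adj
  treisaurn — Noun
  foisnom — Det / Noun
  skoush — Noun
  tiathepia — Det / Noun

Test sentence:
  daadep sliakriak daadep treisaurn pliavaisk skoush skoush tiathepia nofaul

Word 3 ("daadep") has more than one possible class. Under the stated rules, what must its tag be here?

Candidates per position — 1:daadep {Noun,Adj}; 2:sliakriak {Noun,Det}; 3:daadep {Noun,Adj}; 4:treisaurn {Noun}; 5:pliavaisk {Det}; 6:skoush {Noun}; 7:skoush {Noun}; 8:tiathepia {Det,Noun}; 9:nofaul {Adj}.
At position 1, choosing Noun makes rule 1 impossible to satisfy; hence Adj.
At position 2, choosing Noun makes rule 2 impossible to satisfy; hence Det.
At position 3, choosing Noun makes rule 2 impossible to satisfy; hence Adj.
At position 8, choosing Noun makes rule 2 impossible to satisfy; hence Det.
That leaves exactly one tagging: Adj Det Adj Noun Det Noun Noun Det Adj.
Verifying each rule — rule 1 ✓; rule 2 ✓; rule 3 ✓; rule 4 ✓.

Adj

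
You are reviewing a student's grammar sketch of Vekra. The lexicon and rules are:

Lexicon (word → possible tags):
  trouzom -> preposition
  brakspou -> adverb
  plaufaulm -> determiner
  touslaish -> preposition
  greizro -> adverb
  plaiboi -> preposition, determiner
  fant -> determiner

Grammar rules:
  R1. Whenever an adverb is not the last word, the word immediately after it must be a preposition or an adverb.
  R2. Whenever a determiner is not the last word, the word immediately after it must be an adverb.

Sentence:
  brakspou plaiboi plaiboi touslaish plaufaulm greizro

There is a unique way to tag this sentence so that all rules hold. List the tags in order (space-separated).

adverb preposition preposition preposition determiner adverb

Candidates per position — 1:brakspou {adverb}; 2:plaiboi {preposition,determiner}; 3:plaiboi {preposition,determiner}; 4:touslaish {preposition}; 5:plaufaulm {determiner}; 6:greizro {adverb}.
At position 2, choosing determiner makes rule 1 impossible to satisfy; hence preposition.
At position 3, choosing determiner makes rule 2 impossible to satisfy; hence preposition.
That leaves exactly one tagging: adverb preposition preposition preposition determiner adverb.
Rule-by-rule: rule 1 satisfied; rule 2 satisfied.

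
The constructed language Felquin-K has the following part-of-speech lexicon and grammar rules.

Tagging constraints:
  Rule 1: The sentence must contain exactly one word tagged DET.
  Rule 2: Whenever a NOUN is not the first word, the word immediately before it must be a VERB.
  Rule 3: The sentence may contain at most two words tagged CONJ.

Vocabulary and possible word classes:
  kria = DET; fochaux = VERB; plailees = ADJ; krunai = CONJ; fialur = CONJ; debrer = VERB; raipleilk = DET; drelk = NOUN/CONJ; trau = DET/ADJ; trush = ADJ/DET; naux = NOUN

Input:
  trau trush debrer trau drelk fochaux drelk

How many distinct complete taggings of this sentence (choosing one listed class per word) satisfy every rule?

6

Candidates per position — 1:trau {DET,ADJ}; 2:trush {ADJ,DET}; 3:debrer {VERB}; 4:trau {DET,ADJ}; 5:drelk {NOUN,CONJ}; 6:fochaux {VERB}; 7:drelk {NOUN,CONJ}.
There are 32 candidate sequences in total.
Checking each against the rules leaves 6 sequences.
Count = 6.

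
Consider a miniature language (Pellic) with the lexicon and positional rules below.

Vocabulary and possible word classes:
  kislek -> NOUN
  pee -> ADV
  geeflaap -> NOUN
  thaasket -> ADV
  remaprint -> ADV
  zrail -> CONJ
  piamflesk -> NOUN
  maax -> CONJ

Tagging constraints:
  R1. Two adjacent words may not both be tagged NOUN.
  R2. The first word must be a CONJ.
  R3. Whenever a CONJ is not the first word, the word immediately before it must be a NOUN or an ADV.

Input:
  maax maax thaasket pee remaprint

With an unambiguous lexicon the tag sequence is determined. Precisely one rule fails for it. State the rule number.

Fixed tagging: CONJ CONJ ADV ADV ADV.
Applying the rules: R1 ok, R2 ok, R3 fails.
Only rule 3 fails.

3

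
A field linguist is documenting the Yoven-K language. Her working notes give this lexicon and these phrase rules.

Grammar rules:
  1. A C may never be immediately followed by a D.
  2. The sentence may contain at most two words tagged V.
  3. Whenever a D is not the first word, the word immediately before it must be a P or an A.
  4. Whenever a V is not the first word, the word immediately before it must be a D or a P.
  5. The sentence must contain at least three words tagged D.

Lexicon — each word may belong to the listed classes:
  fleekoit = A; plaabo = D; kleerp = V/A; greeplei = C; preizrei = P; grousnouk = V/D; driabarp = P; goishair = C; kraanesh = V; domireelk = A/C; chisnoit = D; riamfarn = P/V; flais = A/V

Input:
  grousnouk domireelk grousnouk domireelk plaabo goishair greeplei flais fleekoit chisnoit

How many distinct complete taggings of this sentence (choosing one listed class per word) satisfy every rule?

2

Candidates per position — 1:grousnouk {V,D}; 2:domireelk {A,C}; 3:grousnouk {V,D}; 4:domireelk {A,C}; 5:plaabo {D}; 6:goishair {C}; 7:greeplei {C}; 8:flais {A,V}; 9:fleekoit {A}; 10:chisnoit {D}.
There are 32 candidate sequences in total.
The sequences that satisfy every rule: V A D A D C C A A D; D A D A D C C A A D.
Count = 2.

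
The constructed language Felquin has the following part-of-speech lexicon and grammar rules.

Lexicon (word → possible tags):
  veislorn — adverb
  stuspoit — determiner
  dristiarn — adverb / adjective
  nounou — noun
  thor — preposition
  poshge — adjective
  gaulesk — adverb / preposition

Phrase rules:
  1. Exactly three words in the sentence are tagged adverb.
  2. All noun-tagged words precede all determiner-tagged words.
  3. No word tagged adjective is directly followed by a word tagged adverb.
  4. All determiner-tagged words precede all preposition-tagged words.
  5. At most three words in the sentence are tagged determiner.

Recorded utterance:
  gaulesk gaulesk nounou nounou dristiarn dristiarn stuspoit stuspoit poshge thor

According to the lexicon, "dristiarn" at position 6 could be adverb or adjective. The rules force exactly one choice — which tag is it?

Candidates per position — 1:gaulesk {adverb,preposition}; 2:gaulesk {adverb,preposition}; 3:nounou {noun}; 4:nounou {noun}; 5:dristiarn {adverb,adjective}; 6:dristiarn {adverb,adjective}; 7:stuspoit {determiner}; 8:stuspoit {determiner}; 9:poshge {adjective}; 10:thor {preposition}.
At position 1, choosing preposition makes rule 4 impossible to satisfy; hence adverb.
At position 2, choosing preposition makes rule 4 impossible to satisfy; hence adverb.
Position 6: the remaining choice is settled jointly with positions 5 — only adjective at position 6 is part of a tagging that satisfies every rule.
The unique satisfying tagging is: adverb adverb noun noun adverb adjective determiner determiner adjective preposition.
Verifying each rule — rule 1 holds; rule 2 holds; rule 3 holds; rule 4 holds; rule 5 holds.

adjective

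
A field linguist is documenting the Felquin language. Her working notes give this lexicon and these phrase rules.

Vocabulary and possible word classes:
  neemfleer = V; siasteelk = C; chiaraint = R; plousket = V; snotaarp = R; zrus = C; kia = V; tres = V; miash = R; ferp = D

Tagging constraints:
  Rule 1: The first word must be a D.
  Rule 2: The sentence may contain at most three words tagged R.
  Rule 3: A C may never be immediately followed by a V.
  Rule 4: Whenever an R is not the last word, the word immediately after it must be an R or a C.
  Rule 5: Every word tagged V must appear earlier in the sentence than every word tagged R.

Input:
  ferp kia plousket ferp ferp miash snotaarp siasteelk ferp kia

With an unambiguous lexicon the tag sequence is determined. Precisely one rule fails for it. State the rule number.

5

Fixed tagging: D V V D D R R C D V.
Applying the rules: R1 ok, R2 ok, R3 ok, R4 ok, R5 fails.
Only rule 5 fails.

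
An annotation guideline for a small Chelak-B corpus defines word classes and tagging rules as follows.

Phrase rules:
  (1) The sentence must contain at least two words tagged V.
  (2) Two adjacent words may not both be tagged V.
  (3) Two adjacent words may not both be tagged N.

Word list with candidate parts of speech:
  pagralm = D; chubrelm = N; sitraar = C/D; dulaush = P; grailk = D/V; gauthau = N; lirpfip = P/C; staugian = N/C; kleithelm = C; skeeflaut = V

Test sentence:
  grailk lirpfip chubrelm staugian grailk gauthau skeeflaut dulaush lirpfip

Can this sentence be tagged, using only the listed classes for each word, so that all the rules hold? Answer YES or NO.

Candidates per position — 1:grailk {D,V}; 2:lirpfip {P,C}; 3:chubrelm {N}; 4:staugian {N,C}; 5:grailk {D,V}; 6:gauthau {N}; 7:skeeflaut {V}; 8:dulaush {P}; 9:lirpfip {P,C}.
One satisfying assignment: V P N C V N V P P.
Check: rule 1 holds; rule 2 holds; rule 3 holds.

YES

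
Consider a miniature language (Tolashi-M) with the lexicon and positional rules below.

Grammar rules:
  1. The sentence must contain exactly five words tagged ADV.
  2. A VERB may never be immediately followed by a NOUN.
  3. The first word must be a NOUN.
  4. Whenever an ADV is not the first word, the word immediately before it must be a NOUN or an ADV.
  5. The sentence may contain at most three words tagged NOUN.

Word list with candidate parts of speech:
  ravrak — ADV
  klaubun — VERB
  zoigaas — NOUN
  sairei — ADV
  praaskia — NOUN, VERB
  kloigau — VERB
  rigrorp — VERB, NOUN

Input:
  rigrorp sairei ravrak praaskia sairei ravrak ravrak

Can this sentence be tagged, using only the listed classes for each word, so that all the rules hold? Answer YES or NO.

Candidates per position — 1:rigrorp {VERB,NOUN}; 2:sairei {ADV}; 3:ravrak {ADV}; 4:praaskia {NOUN,VERB}; 5:sairei {ADV}; 6:ravrak {ADV}; 7:ravrak {ADV}.
One satisfying assignment: NOUN ADV ADV NOUN ADV ADV ADV.
Verifying each rule — rule 1 ok; rule 2 ok; rule 3 ok; rule 4 ok; rule 5 ok.

YES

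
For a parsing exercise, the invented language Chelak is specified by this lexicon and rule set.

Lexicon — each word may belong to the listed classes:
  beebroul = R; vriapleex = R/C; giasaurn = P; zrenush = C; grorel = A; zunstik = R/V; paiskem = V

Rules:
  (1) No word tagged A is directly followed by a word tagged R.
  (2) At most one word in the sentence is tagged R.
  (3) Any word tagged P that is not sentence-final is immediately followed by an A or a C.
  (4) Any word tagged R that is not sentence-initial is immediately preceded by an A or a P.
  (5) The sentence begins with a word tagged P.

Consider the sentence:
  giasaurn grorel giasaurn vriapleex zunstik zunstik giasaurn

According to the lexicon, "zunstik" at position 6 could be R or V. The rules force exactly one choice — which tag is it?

Candidates per position — 1:giasaurn {P}; 2:grorel {A}; 3:giasaurn {P}; 4:vriapleex {R,C}; 5:zunstik {R,V}; 6:zunstik {R,V}; 7:giasaurn {P}.
At position 4, choosing R makes rule 3 impossible to satisfy; hence C.
At position 5, choosing R makes rule 4 impossible to satisfy; hence V.
At position 6, choosing R makes rule 4 impossible to satisfy; hence V.
That leaves exactly one tagging: P A P C V V P.
Verifying each rule — rule 1 ok; rule 2 ok; rule 3 ok; rule 4 ok; rule 5 ok.

V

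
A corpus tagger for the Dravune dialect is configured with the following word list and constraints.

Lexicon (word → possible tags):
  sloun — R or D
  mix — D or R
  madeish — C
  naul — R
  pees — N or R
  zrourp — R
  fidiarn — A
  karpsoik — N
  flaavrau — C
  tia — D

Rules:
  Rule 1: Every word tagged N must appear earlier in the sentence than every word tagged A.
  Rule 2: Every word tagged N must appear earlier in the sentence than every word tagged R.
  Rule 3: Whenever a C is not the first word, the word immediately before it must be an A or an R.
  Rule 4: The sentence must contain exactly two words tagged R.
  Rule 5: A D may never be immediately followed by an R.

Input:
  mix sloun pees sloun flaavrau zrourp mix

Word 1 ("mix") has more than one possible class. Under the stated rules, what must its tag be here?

D

Candidates per position — 1:mix {D,R}; 2:sloun {R,D}; 3:pees {N,R}; 4:sloun {R,D}; 5:flaavrau {C}; 6:zrourp {R}; 7:mix {D,R}.
If word 4 were D, no tagging could satisfy rule 3; so word 4 is R.
If word 7 were R, no tagging could satisfy rule 4; so word 7 is D.
If word 1 were R, no tagging could satisfy rule 4; so word 1 is D.
If word 2 were R, no tagging could satisfy rule 4; so word 2 is D.
If word 3 were R, no tagging could satisfy rule 4; so word 3 is N.
So the tagging must be: D D N R C R D.
Checking: rule 1 satisfied; rule 2 satisfied; rule 3 satisfied; rule 4 satisfied; rule 5 satisfied.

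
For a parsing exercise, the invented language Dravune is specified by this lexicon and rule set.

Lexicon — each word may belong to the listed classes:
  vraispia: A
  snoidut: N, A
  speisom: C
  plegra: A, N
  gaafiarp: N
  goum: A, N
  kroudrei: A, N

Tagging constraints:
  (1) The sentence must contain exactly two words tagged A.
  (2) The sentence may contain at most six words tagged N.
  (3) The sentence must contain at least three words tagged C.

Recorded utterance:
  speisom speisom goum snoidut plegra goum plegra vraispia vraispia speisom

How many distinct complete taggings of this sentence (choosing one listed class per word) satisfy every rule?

Candidates per position — 1:speisom {C}; 2:speisom {C}; 3:goum {A,N}; 4:snoidut {N,A}; 5:plegra {A,N}; 6:goum {A,N}; 7:plegra {A,N}; 8:vraispia {A}; 9:vraispia {A}; 10:speisom {C}.
There are 32 candidate sequences in total.
The sequences that satisfy every rule: C C N N N N N A A C.
Count = 1.

1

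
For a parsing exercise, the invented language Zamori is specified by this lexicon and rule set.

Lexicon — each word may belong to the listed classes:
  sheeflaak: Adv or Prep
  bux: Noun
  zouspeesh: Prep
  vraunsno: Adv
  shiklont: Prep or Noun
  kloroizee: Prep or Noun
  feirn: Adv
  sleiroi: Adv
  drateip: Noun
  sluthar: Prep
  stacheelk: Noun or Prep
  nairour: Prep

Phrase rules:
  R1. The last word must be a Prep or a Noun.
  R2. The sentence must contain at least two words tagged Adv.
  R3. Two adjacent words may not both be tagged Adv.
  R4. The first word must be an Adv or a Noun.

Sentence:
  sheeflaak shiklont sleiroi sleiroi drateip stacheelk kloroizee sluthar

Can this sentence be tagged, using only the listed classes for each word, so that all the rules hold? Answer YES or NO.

Candidates per position — 1:sheeflaak {Adv,Prep}; 2:shiklont {Prep,Noun}; 3:sleiroi {Adv}; 4:sleiroi {Adv}; 5:drateip {Noun}; 6:stacheelk {Noun,Prep}; 7:kloroizee {Prep,Noun}; 8:sluthar {Prep}.
Rule 3 cannot be satisfied by any choice of tags from the lexicon.
So there is no consistent tagging.

NO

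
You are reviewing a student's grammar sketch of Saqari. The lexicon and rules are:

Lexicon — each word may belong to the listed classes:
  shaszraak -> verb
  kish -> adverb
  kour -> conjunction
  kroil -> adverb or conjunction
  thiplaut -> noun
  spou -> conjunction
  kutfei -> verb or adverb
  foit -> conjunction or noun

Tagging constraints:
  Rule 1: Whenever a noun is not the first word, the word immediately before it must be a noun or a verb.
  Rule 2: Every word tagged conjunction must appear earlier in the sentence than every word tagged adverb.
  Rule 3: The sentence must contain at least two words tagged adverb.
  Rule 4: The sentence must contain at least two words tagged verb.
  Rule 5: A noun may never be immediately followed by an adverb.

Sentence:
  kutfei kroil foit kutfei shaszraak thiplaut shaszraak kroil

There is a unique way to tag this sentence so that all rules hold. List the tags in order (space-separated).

Candidates per position — 1:kutfei {verb,adverb}; 2:kroil {adverb,conjunction}; 3:foit {conjunction,noun}; 4:kutfei {verb,adverb}; 5:shaszraak {verb}; 6:thiplaut {noun}; 7:shaszraak {verb}; 8:kroil {adverb,conjunction}.
Position 3: noun is ruled out by rule 1; that leaves conjunction.
Position 1: adverb is ruled out by rule 2; that leaves verb.
Position 2: adverb is ruled out by rule 2; that leaves conjunction.
Position 4: verb is ruled out by rule 3; that leaves adverb.
Position 8: conjunction is ruled out by rule 2; that leaves adverb.
The only consistent sequence is: verb conjunction conjunction adverb verb noun verb adverb.
Rule-by-rule: rule 1 ok; rule 2 ok; rule 3 ok; rule 4 ok; rule 5 ok.

verb conjunction conjunction adverb verb noun verb adverb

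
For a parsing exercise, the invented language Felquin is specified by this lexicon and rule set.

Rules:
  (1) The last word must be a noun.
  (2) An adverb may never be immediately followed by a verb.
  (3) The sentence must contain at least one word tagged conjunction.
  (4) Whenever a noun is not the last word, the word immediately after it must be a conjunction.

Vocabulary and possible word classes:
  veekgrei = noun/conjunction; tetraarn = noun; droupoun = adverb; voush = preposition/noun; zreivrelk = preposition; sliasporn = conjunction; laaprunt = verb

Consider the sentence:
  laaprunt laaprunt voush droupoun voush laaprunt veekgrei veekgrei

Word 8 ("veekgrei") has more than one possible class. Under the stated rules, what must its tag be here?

Candidates per position — 1:laaprunt {verb}; 2:laaprunt {verb}; 3:voush {preposition,noun}; 4:droupoun {adverb}; 5:voush {preposition,noun}; 6:laaprunt {verb}; 7:veekgrei {noun,conjunction}; 8:veekgrei {noun,conjunction}.
Position 3: tagging it noun would leave rule 4 unsatisfiable, so it must be preposition.
Position 5: tagging it noun would leave rule 4 unsatisfiable, so it must be preposition.
Position 8: tagging it conjunction would leave rule 1 unsatisfiable, so it must be noun.
Position 7: tagging it noun would leave rule 3 unsatisfiable, so it must be conjunction.
The only consistent sequence is: verb verb preposition adverb preposition verb conjunction noun.
Rule-by-rule: rule 1 ✓; rule 2 ✓; rule 3 ✓; rule 4 ✓.

noun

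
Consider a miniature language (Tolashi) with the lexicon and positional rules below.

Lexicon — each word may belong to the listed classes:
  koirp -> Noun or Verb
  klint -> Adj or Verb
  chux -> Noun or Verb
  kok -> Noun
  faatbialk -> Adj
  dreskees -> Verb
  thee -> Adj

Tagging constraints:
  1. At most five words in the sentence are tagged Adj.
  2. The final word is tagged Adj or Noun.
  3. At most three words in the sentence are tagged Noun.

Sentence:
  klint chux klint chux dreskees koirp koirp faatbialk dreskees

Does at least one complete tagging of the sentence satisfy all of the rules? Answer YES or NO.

NO

Candidates per position — 1:klint {Adj,Verb}; 2:chux {Noun,Verb}; 3:klint {Adj,Verb}; 4:chux {Noun,Verb}; 5:dreskees {Verb}; 6:koirp {Noun,Verb}; 7:koirp {Noun,Verb}; 8:faatbialk {Adj}; 9:dreskees {Verb}.
Rule 2 cannot be satisfied by any choice of tags from the lexicon.
So there is no consistent tagging.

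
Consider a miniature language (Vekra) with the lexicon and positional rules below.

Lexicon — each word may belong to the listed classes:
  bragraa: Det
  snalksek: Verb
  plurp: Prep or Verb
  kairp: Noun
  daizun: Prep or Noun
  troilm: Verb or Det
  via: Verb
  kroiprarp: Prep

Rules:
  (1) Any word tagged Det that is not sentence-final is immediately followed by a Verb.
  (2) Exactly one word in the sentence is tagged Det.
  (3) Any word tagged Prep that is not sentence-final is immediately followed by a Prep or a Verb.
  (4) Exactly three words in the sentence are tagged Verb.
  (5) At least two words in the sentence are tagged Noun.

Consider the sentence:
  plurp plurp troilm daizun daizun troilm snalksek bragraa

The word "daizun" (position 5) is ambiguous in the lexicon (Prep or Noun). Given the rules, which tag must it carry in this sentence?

Noun

Candidates per position — 1:plurp {Prep,Verb}; 2:plurp {Prep,Verb}; 3:troilm {Verb,Det}; 4:daizun {Prep,Noun}; 5:daizun {Prep,Noun}; 6:troilm {Verb,Det}; 7:snalksek {Verb}; 8:bragraa {Det}.
Position 3: tagging it Det would leave rule 1 unsatisfiable, so it must be Verb.
Position 4: tagging it Prep would leave rule 5 unsatisfiable, so it must be Noun.
Position 5: tagging it Prep would leave rule 5 unsatisfiable, so it must be Noun.
Position 6: tagging it Det would leave rule 2 unsatisfiable, so it must be Verb.
Position 1: tagging it Verb would leave rule 4 unsatisfiable, so it must be Prep.
Position 2: tagging it Verb would leave rule 4 unsatisfiable, so it must be Prep.
So the tagging must be: Prep Prep Verb Noun Noun Verb Verb Det.
Checking: rule 1 ok; rule 2 ok; rule 3 ok; rule 4 ok; rule 5 ok.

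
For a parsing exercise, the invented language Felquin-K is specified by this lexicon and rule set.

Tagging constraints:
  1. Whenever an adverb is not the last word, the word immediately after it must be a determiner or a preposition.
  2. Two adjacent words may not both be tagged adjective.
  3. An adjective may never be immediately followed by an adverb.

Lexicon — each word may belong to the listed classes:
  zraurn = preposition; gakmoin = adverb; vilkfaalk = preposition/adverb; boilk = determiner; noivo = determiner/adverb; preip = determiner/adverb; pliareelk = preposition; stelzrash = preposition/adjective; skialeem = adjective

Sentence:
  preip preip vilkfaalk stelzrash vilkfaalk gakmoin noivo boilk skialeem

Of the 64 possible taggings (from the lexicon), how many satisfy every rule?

Candidates per position — 1:preip {determiner,adverb}; 2:preip {determiner,adverb}; 3:vilkfaalk {preposition,adverb}; 4:stelzrash {preposition,adjective}; 5:vilkfaalk {preposition,adverb}; 6:gakmoin {adverb}; 7:noivo {determiner,adverb}; 8:boilk {determiner}; 9:skialeem {adjective}.
There are 64 candidate sequences in total.
Checking each against the rules leaves 8 sequences.
Count = 8.

8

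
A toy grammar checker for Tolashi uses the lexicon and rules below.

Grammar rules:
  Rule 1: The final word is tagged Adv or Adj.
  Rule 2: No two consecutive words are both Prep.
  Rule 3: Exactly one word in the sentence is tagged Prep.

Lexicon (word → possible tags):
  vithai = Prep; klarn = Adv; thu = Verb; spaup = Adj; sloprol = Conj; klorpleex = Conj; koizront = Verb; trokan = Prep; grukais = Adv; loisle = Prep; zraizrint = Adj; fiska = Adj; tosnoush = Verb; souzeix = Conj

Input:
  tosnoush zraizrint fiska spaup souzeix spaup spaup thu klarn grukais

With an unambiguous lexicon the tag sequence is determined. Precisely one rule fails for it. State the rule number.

3

Fixed tagging: Verb Adj Adj Adj Conj Adj Adj Verb Adv Adv.
Rule check: R1 ✓, R2 ✓, R3 ✗.
Only rule 3 fails.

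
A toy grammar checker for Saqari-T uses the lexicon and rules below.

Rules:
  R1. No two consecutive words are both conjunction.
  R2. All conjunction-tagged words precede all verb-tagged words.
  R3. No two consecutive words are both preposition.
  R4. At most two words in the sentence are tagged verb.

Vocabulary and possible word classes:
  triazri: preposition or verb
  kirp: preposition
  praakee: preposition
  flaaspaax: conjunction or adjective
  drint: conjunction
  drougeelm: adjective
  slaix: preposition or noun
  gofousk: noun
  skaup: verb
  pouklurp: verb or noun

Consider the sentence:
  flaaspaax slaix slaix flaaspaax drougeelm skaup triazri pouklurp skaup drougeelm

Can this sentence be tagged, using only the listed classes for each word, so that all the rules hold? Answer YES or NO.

YES

Candidates per position — 1:flaaspaax {conjunction,adjective}; 2:slaix {preposition,noun}; 3:slaix {preposition,noun}; 4:flaaspaax {conjunction,adjective}; 5:drougeelm {adjective}; 6:skaup {verb}; 7:triazri {preposition,verb}; 8:pouklurp {verb,noun}; 9:skaup {verb}; 10:drougeelm {adjective}.
One satisfying assignment: adjective noun preposition conjunction adjective verb preposition noun verb adjective.
Check: rule 1 holds; rule 2 holds; rule 3 holds; rule 4 holds.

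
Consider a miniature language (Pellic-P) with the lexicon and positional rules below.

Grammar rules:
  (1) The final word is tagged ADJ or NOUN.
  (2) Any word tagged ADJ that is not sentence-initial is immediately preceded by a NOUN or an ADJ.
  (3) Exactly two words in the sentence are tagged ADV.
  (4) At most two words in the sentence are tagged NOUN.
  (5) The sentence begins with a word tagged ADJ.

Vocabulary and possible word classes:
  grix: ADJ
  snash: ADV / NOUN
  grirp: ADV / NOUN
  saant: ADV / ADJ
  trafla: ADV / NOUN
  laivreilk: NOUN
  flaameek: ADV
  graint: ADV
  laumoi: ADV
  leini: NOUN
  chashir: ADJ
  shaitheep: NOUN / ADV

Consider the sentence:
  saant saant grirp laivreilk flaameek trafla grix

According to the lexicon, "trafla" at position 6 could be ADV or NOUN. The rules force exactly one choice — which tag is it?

NOUN

Candidates per position — 1:saant {ADV,ADJ}; 2:saant {ADV,ADJ}; 3:grirp {ADV,NOUN}; 4:laivreilk {NOUN}; 5:flaameek {ADV}; 6:trafla {ADV,NOUN}; 7:grix {ADJ}.
Word 1 cannot be ADV — rule 5 would then fail for every completion. It is ADJ.
Word 6 cannot be ADV — rule 2 would then fail for every completion. It is NOUN.
Word 3 cannot be NOUN — rule 4 would then fail for every completion. It is ADV.
Word 2 cannot be ADV — rule 3 would then fail for every completion. It is ADJ.
The unique satisfying tagging is: ADJ ADJ ADV NOUN ADV NOUN ADJ.
Check: rule 1 ok; rule 2 ok; rule 3 ok; rule 4 ok; rule 5 ok.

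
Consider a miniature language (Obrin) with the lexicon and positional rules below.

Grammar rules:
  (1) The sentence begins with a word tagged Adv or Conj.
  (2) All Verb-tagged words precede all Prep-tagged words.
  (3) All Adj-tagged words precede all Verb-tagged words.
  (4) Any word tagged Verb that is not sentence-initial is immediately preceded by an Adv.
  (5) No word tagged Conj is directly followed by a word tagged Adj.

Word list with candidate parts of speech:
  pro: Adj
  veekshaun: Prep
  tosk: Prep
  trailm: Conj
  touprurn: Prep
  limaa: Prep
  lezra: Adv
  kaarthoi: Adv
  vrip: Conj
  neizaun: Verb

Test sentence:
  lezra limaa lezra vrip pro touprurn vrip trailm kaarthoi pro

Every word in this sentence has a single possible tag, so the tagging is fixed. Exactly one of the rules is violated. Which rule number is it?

5

Fixed tagging: Adv Prep Adv Conj Adj Prep Conj Conj Adv Adj.
Applying the rules: R1 ok, R2 ok, R3 ok, R4 ok, R5 fails.
Only rule 5 fails.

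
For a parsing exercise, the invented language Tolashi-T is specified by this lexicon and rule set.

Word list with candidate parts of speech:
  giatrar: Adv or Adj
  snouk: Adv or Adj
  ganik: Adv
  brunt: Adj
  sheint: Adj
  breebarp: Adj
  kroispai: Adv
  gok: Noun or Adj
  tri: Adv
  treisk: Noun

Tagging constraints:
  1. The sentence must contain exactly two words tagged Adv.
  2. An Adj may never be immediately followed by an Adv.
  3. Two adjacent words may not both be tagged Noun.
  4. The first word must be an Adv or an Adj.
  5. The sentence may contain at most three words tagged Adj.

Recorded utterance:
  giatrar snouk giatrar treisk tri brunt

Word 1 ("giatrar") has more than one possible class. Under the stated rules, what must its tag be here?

Adv

Candidates per position — 1:giatrar {Adv,Adj}; 2:snouk {Adv,Adj}; 3:giatrar {Adv,Adj}; 4:treisk {Noun}; 5:tri {Adv}; 6:brunt {Adj}.
Position 1: the remaining choice is settled jointly with positions 2, 3 — only Adv at position 1 is part of a tagging that satisfies every rule.
That leaves exactly one tagging: Adv Adj Adj Noun Adv Adj.
Verifying each rule — rule 1 satisfied; rule 2 satisfied; rule 3 satisfied; rule 4 satisfied; rule 5 satisfied.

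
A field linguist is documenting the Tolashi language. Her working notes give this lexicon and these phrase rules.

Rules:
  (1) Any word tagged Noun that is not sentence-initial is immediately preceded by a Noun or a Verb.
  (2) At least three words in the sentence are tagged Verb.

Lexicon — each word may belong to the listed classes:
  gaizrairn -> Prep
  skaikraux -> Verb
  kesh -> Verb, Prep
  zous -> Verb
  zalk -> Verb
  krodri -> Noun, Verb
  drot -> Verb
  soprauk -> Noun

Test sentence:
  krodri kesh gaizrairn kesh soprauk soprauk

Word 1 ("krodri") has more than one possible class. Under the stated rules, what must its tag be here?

Verb

Candidates per position — 1:krodri {Noun,Verb}; 2:kesh {Verb,Prep}; 3:gaizrairn {Prep}; 4:kesh {Verb,Prep}; 5:soprauk {Noun}; 6:soprauk {Noun}.
If word 1 were Noun, no tagging could satisfy rule 2; so word 1 is Verb.
If word 2 were Prep, no tagging could satisfy rule 2; so word 2 is Verb.
If word 4 were Prep, no tagging could satisfy rule 1; so word 4 is Verb.
The only consistent sequence is: Verb Verb Prep Verb Noun Noun.
Checking: rule 1 holds; rule 2 holds.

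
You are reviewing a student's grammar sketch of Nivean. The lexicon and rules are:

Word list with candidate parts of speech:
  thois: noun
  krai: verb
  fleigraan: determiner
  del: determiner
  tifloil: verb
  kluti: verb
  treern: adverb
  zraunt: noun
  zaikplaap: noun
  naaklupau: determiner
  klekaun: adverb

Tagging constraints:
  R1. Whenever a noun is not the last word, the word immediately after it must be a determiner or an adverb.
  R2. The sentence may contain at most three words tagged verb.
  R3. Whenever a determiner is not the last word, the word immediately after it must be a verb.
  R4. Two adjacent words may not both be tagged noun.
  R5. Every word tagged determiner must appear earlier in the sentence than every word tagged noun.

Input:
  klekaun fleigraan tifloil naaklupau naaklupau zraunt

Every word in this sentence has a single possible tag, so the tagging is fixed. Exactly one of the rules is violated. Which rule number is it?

3

Fixed tagging: adverb determiner verb determiner determiner noun.
Checking each rule: R1 pass, R2 pass, R3 fail, R4 pass, R5 pass.
Only rule 3 fails.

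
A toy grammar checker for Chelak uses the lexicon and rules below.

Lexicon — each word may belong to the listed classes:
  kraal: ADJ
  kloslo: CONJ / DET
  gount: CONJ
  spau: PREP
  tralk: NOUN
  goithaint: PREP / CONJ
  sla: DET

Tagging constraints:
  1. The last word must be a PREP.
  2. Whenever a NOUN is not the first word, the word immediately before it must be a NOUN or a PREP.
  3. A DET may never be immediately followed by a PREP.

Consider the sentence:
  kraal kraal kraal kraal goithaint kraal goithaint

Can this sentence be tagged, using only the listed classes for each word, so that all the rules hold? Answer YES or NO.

Candidates per position — 1:kraal {ADJ}; 2:kraal {ADJ}; 3:kraal {ADJ}; 4:kraal {ADJ}; 5:goithaint {PREP,CONJ}; 6:kraal {ADJ}; 7:goithaint {PREP,CONJ}.
One satisfying assignment: ADJ ADJ ADJ ADJ PREP ADJ PREP.
Rule-by-rule: rule 1 satisfied; rule 2 satisfied; rule 3 satisfied.

YES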